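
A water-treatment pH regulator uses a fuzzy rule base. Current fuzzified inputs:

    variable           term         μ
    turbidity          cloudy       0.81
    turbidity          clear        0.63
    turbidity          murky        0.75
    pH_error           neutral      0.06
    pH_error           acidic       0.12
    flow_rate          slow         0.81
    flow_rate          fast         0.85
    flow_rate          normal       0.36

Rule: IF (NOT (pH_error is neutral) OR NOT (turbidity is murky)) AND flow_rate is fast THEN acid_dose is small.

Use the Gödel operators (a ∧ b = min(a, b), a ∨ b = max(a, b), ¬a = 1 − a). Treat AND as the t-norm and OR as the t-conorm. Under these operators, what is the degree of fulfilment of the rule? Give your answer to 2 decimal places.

0.85

firing strength: (¬neutral=1−0.06=0.94 OR ¬murky=1−0.75=0.25) = 0.94; AND[min(a, b)] with fast=0.85 → w = 0.85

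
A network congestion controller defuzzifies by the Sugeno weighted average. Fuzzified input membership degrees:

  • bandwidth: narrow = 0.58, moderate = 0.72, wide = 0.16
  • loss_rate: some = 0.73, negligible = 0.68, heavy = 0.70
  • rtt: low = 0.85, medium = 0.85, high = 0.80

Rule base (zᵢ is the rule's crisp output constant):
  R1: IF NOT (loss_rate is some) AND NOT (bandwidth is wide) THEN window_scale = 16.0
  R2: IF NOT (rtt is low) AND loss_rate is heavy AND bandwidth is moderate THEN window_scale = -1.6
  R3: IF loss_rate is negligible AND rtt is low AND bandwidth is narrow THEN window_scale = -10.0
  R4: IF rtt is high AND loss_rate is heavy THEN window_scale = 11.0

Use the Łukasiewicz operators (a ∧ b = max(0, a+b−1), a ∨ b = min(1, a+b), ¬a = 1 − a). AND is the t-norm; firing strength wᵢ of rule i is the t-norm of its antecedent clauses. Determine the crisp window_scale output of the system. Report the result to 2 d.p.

8.56

R1 (z=16.0): ¬some=1−0.73=0.27, ¬wide=1−0.16=0.84; AND[max(0, a+b−1)] → w = 0.11
R2 (z=-1.6): ¬low=1−0.85=0.15, heavy=0.70, moderate=0.72; AND[max(0, a+b−1)] → w = 0.00
R3 (z=-10.0): negligible=0.68, low=0.85, narrow=0.58; AND[max(0, a+b−1)] → w = 0.11
R4 (z=11.0): high=0.80, heavy=0.70; AND[max(0, a+b−1)] → w = 0.50
Weighted average = (0.11·16.0 + 0.00·-1.6 + 0.11·-10.0 + 0.50·11.0) / (0.11 + 0.00 + 0.11 + 0.50)
  = 6.1600 / 0.7200 = 8.56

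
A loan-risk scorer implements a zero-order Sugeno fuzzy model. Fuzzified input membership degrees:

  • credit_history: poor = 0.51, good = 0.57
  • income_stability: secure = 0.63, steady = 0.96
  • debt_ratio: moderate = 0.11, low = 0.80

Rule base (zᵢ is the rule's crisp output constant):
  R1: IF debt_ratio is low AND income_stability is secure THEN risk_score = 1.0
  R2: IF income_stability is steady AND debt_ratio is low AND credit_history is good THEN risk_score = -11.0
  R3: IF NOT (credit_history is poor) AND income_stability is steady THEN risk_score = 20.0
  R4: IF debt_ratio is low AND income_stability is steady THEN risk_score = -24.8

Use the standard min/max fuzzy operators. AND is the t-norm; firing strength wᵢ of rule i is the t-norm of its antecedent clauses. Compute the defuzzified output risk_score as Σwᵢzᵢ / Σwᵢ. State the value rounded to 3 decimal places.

-6.297

R1 (z=1.0): low=0.80, secure=0.63; AND[min(a, b)] → w = 0.63
R2 (z=-11.0): steady=0.96, low=0.80, good=0.57; AND[min(a, b)] → w = 0.57
R3 (z=20.0): ¬poor=1−0.51=0.49, steady=0.96; AND[min(a, b)] → w = 0.49
R4 (z=-24.8): low=0.80, steady=0.96; AND[min(a, b)] → w = 0.80
Weighted average = (0.63·1.0 + 0.57·-11.0 + 0.49·20.0 + 0.80·-24.8) / (0.63 + 0.57 + 0.49 + 0.80)
  = -15.6800 / 2.4900 = -6.297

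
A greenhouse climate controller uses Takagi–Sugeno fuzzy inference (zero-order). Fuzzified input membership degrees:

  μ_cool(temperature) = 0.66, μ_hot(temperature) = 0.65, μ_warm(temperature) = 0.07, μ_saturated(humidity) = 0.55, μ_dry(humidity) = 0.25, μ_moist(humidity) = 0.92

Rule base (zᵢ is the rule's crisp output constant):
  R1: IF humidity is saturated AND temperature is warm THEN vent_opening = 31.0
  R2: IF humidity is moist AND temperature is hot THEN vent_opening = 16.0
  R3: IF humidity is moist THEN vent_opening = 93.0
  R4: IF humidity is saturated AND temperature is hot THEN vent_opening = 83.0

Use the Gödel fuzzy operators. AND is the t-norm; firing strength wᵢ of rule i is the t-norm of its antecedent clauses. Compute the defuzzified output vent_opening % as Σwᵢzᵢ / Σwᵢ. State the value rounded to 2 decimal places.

R1 (z=31.0): saturated=0.55, warm=0.07; AND[min(a, b)] → w = 0.07
R2 (z=16.0): moist=0.92, hot=0.65; AND[min(a, b)] → w = 0.65
R3 (z=93.0): moist=0.92 → w = 0.92
R4 (z=83.0): saturated=0.55, hot=0.65; AND[min(a, b)] → w = 0.55
Weighted average = (0.07·31.0 + 0.65·16.0 + 0.92·93.0 + 0.55·83.0) / (0.07 + 0.65 + 0.92 + 0.55)
  = 143.7800 / 2.1900 = 65.65

65.65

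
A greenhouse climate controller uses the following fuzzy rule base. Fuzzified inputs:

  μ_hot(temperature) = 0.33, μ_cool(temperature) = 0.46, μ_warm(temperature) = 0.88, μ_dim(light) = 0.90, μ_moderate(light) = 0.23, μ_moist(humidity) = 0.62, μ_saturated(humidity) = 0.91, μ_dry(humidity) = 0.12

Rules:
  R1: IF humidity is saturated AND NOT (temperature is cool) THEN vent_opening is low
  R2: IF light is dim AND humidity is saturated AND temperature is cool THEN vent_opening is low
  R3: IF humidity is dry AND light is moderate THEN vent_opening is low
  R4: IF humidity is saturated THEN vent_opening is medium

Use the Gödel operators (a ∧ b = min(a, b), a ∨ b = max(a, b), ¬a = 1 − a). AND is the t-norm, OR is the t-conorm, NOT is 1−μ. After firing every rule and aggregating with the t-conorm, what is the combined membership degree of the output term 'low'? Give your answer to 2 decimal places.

R1: saturated=0.91, ¬cool=1−0.46=0.54; AND[min(a, b)] → w = 0.54
R2: dim=0.90, saturated=0.91, cool=0.46; AND[min(a, b)] → w = 0.46
R3: dry=0.12, moderate=0.23; AND[min(a, b)] → w = 0.12
R4: saturated=0.91 → w = 0.91
Rules with consequent 'low': {R1, R2, R3} → strengths 0.54, 0.46, 0.12
Aggregate via t-conorm [max(a, b)]: 0.54

0.54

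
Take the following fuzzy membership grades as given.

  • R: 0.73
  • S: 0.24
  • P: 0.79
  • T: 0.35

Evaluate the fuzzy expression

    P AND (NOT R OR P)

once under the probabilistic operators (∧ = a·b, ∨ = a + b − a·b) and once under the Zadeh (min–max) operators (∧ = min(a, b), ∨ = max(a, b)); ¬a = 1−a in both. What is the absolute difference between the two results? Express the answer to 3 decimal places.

0.121

Under probabilistic:
  NOT R = 1 − 0.7300 = 0.2700
  NOT R OR P = a + b − a·b on (0.2700, 0.7900) = 0.8467
  P AND (NOT R OR P) = a·b on (0.7900, 0.8467) = 0.6689
  → value = 0.6689
Under Zadeh (min–max):
  NOT R = 1 − 0.73 = 0.27
  NOT R OR P = max(a, b) on (0.27, 0.79) = 0.79
  P AND (NOT R OR P) = min(a, b) on (0.79, 0.79) = 0.79
  → value = 0.7900
|0.6689 − 0.7900| = 0.121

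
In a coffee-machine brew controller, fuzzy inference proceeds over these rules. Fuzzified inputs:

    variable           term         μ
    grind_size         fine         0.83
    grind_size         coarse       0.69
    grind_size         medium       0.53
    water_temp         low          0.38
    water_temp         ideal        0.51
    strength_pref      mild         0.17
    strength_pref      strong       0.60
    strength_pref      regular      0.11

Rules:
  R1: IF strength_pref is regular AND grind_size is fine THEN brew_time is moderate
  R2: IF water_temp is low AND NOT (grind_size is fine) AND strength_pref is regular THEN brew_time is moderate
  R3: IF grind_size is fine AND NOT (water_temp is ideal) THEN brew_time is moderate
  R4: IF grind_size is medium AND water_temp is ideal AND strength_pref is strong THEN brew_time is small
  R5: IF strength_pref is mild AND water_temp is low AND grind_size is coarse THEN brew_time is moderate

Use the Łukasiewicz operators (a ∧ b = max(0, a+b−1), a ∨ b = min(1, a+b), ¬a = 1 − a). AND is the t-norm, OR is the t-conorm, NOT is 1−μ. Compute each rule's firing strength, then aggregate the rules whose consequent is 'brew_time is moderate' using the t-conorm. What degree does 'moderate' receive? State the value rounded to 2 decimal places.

R1: regular=0.11, fine=0.83; AND[max(0, a+b−1)] → w = 0.00
R2: low=0.38, ¬fine=1−0.83=0.17, regular=0.11; AND[max(0, a+b−1)] → w = 0.00
R3: fine=0.83, ¬ideal=1−0.51=0.49; AND[max(0, a+b−1)] → w = 0.32
R4: medium=0.53, ideal=0.51, strong=0.60; AND[max(0, a+b−1)] → w = 0.00
R5: mild=0.17, low=0.38, coarse=0.69; AND[max(0, a+b−1)] → w = 0.00
Rules with consequent 'moderate': {R1, R2, R3, R5} → strengths 0.00, 0.00, 0.32, 0.00
Aggregate via t-conorm [min(1, a+b)]: 0.32

0.32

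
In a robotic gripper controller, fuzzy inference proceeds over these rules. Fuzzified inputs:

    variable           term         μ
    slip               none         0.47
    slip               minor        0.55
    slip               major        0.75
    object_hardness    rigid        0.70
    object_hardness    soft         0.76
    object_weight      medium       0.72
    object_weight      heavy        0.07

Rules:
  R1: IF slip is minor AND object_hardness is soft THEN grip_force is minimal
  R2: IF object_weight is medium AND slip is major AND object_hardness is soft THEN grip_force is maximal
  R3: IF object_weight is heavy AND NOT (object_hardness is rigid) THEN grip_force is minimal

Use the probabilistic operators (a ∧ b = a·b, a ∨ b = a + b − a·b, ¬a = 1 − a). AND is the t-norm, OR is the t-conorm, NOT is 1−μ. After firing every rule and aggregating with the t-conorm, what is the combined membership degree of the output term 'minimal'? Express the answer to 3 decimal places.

R1: minor=0.55, soft=0.76; AND[a·b] → w = 0.4180
R2: medium=0.72, major=0.75, soft=0.76; AND[a·b] → w = 0.4104
R3: heavy=0.07, ¬rigid=1−0.70=0.30; AND[a·b] → w = 0.0210
Rules with consequent 'minimal': {R1, R3} → strengths 0.4180, 0.0210
Aggregate via t-conorm [a + b − a·b]: 0.4302

0.430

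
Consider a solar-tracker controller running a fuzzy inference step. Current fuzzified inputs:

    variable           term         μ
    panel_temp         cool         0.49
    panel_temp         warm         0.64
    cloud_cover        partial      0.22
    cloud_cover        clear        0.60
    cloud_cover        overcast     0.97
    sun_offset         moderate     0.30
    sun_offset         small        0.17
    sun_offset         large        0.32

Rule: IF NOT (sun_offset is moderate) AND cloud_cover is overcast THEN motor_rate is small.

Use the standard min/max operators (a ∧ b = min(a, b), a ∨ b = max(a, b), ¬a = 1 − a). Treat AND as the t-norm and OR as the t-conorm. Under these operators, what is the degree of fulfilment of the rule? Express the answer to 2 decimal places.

firing strength: ¬moderate=1−0.30=0.70, overcast=0.97; AND[min(a, b)] → w = 0.70

0.70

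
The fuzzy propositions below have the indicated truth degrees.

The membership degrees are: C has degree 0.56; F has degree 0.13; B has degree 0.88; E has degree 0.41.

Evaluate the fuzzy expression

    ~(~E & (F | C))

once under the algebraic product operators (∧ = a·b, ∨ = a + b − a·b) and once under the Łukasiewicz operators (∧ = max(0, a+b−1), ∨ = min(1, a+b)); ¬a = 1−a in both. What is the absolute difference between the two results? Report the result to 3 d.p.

Under algebraic product:
  ~E = 1 − 0.4100 = 0.5900
  F | C = a + b − a·b on (0.1300, 0.5600) = 0.6172
  ~E & (F | C) = a·b on (0.5900, 0.6172) = 0.3641
  ~(~E & (F | C)) = 1 − 0.3641 = 0.6359
  → value = 0.6359
Under Łukasiewicz:
  ~E = 1 − 0.41 = 0.59
  F | C = min(1, a+b) on (0.13, 0.56) = 0.69
  ~E & (F | C) = max(0, a+b−1) on (0.59, 0.69) = 0.28
  ~(~E & (F | C)) = 1 − 0.28 = 0.72
  → value = 0.7200
|0.6359 − 0.7200| = 0.084

0.084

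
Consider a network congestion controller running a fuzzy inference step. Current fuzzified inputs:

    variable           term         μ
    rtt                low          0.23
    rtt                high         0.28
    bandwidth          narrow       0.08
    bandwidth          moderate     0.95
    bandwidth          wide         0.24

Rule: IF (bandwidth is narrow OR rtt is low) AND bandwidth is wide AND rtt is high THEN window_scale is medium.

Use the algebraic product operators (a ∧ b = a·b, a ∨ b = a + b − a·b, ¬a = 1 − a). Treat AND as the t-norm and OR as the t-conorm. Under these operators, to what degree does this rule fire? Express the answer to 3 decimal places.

0.020

firing strength: (narrow=0.08 OR low=0.23) = 0.2916; AND[a·b] with wide=0.24, high=0.28 → w = 0.0196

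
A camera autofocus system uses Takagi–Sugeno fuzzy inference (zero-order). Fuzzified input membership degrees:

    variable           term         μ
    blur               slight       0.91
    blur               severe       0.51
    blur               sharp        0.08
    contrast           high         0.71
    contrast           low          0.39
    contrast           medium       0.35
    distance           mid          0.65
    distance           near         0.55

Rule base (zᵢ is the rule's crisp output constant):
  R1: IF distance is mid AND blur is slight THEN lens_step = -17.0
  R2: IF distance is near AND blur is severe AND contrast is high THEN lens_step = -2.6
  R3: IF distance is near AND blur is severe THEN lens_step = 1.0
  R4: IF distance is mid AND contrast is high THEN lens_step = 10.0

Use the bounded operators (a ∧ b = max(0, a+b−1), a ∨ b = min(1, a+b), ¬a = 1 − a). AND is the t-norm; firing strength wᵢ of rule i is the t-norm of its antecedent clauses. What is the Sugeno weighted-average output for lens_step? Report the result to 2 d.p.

R1 (z=-17.0): mid=0.65, slight=0.91; AND[max(0, a+b−1)] → w = 0.56
R2 (z=-2.6): near=0.55, severe=0.51, high=0.71; AND[max(0, a+b−1)] → w = 0.00
R3 (z=1.0): near=0.55, severe=0.51; AND[max(0, a+b−1)] → w = 0.06
R4 (z=10.0): mid=0.65, high=0.71; AND[max(0, a+b−1)] → w = 0.36
Weighted average = (0.56·-17.0 + 0.00·-2.6 + 0.06·1.0 + 0.36·10.0) / (0.56 + 0.00 + 0.06 + 0.36)
  = -5.8600 / 0.9800 = -5.98

-5.98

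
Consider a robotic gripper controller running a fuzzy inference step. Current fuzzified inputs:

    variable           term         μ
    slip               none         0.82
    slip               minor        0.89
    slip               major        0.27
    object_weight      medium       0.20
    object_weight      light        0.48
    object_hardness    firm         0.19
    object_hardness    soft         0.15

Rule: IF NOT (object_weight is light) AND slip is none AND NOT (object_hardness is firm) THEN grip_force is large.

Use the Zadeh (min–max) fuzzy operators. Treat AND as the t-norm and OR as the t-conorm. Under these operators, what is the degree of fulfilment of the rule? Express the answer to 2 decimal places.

0.52

firing strength: ¬light=1−0.48=0.52, none=0.82, ¬firm=1−0.19=0.81; AND[min(a, b)] → w = 0.52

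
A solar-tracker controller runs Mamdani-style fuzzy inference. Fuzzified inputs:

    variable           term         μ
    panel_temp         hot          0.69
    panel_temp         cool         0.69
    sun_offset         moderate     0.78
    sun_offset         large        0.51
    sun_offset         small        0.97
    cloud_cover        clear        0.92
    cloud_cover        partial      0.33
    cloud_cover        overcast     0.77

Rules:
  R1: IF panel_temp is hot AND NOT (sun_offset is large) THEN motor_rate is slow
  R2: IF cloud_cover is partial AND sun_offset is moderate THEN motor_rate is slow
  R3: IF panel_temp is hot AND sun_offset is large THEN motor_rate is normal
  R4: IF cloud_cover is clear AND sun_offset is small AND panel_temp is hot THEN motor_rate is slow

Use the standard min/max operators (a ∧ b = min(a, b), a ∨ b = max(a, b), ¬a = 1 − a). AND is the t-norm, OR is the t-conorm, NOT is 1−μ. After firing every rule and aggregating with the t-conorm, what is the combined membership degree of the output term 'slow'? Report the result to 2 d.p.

0.69

R1: hot=0.69, ¬large=1−0.51=0.49; AND[min(a, b)] → w = 0.49
R2: partial=0.33, moderate=0.78; AND[min(a, b)] → w = 0.33
R3: hot=0.69, large=0.51; AND[min(a, b)] → w = 0.51
R4: clear=0.92, small=0.97, hot=0.69; AND[min(a, b)] → w = 0.69
Rules with consequent 'slow': {R1, R2, R4} → strengths 0.49, 0.33, 0.69
Aggregate via t-conorm [max(a, b)]: 0.69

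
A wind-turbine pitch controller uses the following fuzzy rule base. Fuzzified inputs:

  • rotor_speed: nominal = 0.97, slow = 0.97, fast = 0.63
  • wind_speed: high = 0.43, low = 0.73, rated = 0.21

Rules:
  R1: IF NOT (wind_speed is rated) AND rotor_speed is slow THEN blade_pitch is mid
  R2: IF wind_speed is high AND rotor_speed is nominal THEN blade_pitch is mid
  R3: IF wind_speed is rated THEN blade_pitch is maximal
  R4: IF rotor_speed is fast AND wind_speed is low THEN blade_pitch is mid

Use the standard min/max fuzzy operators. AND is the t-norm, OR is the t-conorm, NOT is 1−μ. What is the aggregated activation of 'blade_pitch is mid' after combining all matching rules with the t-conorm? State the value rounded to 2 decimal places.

0.79

R1: ¬rated=1−0.21=0.79, slow=0.97; AND[min(a, b)] → w = 0.79
R2: high=0.43, nominal=0.97; AND[min(a, b)] → w = 0.43
R3: rated=0.21 → w = 0.21
R4: fast=0.63, low=0.73; AND[min(a, b)] → w = 0.63
Rules with consequent 'mid': {R1, R2, R4} → strengths 0.79, 0.43, 0.63
Aggregate via t-conorm [max(a, b)]: 0.79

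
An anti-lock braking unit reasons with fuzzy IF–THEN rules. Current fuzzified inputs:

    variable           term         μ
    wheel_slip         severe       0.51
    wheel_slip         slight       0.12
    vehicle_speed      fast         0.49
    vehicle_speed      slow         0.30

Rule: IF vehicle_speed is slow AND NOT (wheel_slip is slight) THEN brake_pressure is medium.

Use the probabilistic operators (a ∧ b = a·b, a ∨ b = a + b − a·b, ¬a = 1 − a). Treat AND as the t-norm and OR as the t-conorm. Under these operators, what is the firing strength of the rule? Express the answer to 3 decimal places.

firing strength: slow=0.30, ¬slight=1−0.12=0.88; AND[a·b] → w = 0.2640

0.264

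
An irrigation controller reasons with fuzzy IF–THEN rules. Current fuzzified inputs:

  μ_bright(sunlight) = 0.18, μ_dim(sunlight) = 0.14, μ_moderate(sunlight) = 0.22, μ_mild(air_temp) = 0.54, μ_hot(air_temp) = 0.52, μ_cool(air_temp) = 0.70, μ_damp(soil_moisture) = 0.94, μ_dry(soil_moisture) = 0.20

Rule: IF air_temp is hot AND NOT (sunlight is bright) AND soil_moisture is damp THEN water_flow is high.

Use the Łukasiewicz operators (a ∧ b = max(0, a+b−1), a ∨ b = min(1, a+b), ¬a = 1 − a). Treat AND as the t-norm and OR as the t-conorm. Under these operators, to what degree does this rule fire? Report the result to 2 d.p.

firing strength: hot=0.52, ¬bright=1−0.18=0.82, damp=0.94; AND[max(0, a+b−1)] → w = 0.28

0.28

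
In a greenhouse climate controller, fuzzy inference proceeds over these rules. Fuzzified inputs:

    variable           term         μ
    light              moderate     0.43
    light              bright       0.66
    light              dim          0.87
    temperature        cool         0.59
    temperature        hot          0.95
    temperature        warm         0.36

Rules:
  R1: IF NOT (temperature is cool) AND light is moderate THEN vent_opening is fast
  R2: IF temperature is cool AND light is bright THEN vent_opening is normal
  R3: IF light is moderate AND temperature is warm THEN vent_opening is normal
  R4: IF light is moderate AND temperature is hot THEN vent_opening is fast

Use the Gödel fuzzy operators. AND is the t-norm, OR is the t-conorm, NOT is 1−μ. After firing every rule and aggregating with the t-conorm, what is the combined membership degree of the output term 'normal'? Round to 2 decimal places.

R1: ¬cool=1−0.59=0.41, moderate=0.43; AND[min(a, b)] → w = 0.41
R2: cool=0.59, bright=0.66; AND[min(a, b)] → w = 0.59
R3: moderate=0.43, warm=0.36; AND[min(a, b)] → w = 0.36
R4: moderate=0.43, hot=0.95; AND[min(a, b)] → w = 0.43
Rules with consequent 'normal': {R2, R3} → strengths 0.59, 0.36
Aggregate via t-conorm [max(a, b)]: 0.59

0.59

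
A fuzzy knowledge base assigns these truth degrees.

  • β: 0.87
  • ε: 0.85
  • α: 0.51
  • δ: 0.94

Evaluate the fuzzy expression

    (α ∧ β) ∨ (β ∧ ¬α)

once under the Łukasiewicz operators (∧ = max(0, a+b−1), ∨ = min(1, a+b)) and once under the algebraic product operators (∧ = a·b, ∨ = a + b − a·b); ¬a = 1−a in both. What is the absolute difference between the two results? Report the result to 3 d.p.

0.059

Under Łukasiewicz:
  α ∧ β = max(0, a+b−1) on (0.51, 0.87) = 0.38
  ¬α = 1 − 0.51 = 0.49
  β ∧ ¬α = max(0, a+b−1) on (0.87, 0.49) = 0.36
  (α ∧ β) ∨ (β ∧ ¬α) = min(1, a+b) on (0.38, 0.36) = 0.74
  → value = 0.7400
Under algebraic product:
  α ∧ β = a·b on (0.5100, 0.8700) = 0.4437
  ¬α = 1 − 0.5100 = 0.4900
  β ∧ ¬α = a·b on (0.8700, 0.4900) = 0.4263
  (α ∧ β) ∨ (β ∧ ¬α) = a + b − a·b on (0.4437, 0.4263) = 0.6809
  → value = 0.6809
|0.7400 − 0.6809| = 0.059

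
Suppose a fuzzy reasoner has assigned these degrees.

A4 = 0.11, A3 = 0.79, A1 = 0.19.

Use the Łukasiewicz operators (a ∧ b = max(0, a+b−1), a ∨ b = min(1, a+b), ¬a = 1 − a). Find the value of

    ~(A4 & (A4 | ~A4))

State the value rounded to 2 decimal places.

0.89

~A4 = 1 − 0.11 = 0.89
A4 | ~A4 = min(1, a+b) on (0.11, 0.89) = 1.00
A4 & (A4 | ~A4) = max(0, a+b−1) on (0.11, 1.00) = 0.11
~(A4 & (A4 | ~A4)) = 1 − 0.11 = 0.89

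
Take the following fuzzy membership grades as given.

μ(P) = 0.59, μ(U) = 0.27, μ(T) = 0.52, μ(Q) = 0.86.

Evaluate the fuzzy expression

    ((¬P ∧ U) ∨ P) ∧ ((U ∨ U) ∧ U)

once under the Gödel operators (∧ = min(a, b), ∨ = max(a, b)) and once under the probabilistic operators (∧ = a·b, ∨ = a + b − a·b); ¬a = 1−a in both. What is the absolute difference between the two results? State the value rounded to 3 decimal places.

0.190

Under Gödel:
  ¬P = 1 − 0.59 = 0.41
  ¬P ∧ U = min(a, b) on (0.41, 0.27) = 0.27
  (¬P ∧ U) ∨ P = max(a, b) on (0.27, 0.59) = 0.59
  U ∨ U = max(a, b) on (0.27, 0.27) = 0.27
  (U ∨ U) ∧ U = min(a, b) on (0.27, 0.27) = 0.27
  ((¬P ∧ U) ∨ P) ∧ ((U ∨ U) ∧ U) = min(a, b) on (0.59, 0.27) = 0.27
  → value = 0.2700
Under probabilistic:
  ¬P = 1 − 0.5900 = 0.4100
  ¬P ∧ U = a·b on (0.4100, 0.2700) = 0.1107
  (¬P ∧ U) ∨ P = a + b − a·b on (0.1107, 0.5900) = 0.6354
  U ∨ U = a + b − a·b on (0.2700, 0.2700) = 0.4671
  (U ∨ U) ∧ U = a·b on (0.4671, 0.2700) = 0.1261
  ((¬P ∧ U) ∨ P) ∧ ((U ∨ U) ∧ U) = a·b on (0.6354, 0.1261) = 0.0801
  → value = 0.0801
|0.2700 − 0.0801| = 0.190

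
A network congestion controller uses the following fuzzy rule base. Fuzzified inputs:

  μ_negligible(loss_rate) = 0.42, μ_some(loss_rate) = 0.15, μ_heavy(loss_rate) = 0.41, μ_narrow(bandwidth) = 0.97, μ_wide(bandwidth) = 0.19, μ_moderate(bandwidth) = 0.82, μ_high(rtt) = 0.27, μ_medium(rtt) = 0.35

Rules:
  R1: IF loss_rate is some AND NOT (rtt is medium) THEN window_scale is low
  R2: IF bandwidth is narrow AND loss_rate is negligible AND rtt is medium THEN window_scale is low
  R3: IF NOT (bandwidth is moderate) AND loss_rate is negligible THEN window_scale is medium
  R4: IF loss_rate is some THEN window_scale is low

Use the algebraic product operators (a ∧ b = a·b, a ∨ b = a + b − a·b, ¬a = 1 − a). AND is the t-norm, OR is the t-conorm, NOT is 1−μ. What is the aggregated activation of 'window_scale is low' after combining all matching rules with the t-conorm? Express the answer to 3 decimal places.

0.342

R1: some=0.15, ¬medium=1−0.35=0.65; AND[a·b] → w = 0.0975
R2: narrow=0.97, negligible=0.42, medium=0.35; AND[a·b] → w = 0.1426
R3: ¬moderate=1−0.82=0.18, negligible=0.42; AND[a·b] → w = 0.0756
R4: some=0.15 → w = 0.1500
Rules with consequent 'low': {R1, R2, R4} → strengths 0.0975, 0.1426, 0.1500
Aggregate via t-conorm [a + b − a·b]: 0.3423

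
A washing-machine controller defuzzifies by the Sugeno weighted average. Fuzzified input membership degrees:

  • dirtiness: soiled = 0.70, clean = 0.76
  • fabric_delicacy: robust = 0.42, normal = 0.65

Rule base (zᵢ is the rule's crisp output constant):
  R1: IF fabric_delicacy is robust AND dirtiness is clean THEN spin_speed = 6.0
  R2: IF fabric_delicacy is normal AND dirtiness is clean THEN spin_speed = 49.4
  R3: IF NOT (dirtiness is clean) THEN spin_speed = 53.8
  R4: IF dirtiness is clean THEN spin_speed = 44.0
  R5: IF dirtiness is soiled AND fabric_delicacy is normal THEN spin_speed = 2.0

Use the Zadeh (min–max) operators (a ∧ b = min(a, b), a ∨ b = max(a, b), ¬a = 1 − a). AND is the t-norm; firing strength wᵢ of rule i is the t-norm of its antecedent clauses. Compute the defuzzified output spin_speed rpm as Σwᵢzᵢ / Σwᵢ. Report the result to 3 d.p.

30.251

R1 (z=6.0): robust=0.42, clean=0.76; AND[min(a, b)] → w = 0.42
R2 (z=49.4): normal=0.65, clean=0.76; AND[min(a, b)] → w = 0.65
R3 (z=53.8): ¬clean=1−0.76=0.24 → w = 0.24
R4 (z=44.0): clean=0.76 → w = 0.76
R5 (z=2.0): soiled=0.70, normal=0.65; AND[min(a, b)] → w = 0.65
Weighted average = (0.42·6.0 + 0.65·49.4 + 0.24·53.8 + 0.76·44.0 + 0.65·2.0) / (0.42 + 0.65 + 0.24 + 0.76 + 0.65)
  = 82.2820 / 2.7200 = 30.251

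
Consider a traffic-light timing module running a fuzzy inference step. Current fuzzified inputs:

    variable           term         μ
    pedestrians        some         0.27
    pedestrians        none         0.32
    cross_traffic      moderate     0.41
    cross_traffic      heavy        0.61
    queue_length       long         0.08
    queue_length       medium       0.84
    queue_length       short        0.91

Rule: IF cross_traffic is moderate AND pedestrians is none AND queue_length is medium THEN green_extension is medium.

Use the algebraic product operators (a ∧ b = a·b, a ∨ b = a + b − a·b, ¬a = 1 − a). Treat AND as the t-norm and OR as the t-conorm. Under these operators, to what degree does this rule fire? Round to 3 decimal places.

firing strength: moderate=0.41, none=0.32, medium=0.84; AND[a·b] → w = 0.1102

0.110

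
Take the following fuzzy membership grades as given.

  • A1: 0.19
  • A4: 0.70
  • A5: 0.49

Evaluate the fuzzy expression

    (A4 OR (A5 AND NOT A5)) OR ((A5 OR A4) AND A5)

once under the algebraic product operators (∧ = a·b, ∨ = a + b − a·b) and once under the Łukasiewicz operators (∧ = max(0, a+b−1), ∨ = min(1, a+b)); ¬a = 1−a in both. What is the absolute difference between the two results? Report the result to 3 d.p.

Under algebraic product:
  NOT A5 = 1 − 0.4900 = 0.5100
  A5 AND NOT A5 = a·b on (0.4900, 0.5100) = 0.2499
  A4 OR (A5 AND NOT A5) = a + b − a·b on (0.7000, 0.2499) = 0.7750
  A5 OR A4 = a + b − a·b on (0.4900, 0.7000) = 0.8470
  (A5 OR A4) AND A5 = a·b on (0.8470, 0.4900) = 0.4150
  (A4 OR (A5 AND NOT A5)) OR ((A5 OR A4) AND A5) = a + b − a·b on (0.7750, 0.4150) = 0.8684
  → value = 0.8684
Under Łukasiewicz:
  NOT A5 = 1 − 0.49 = 0.51
  A5 AND NOT A5 = max(0, a+b−1) on (0.49, 0.51) = 0.00
  A4 OR (A5 AND NOT A5) = min(1, a+b) on (0.70, 0.00) = 0.70
  A5 OR A4 = min(1, a+b) on (0.49, 0.70) = 1.00
  (A5 OR A4) AND A5 = max(0, a+b−1) on (1.00, 0.49) = 0.49
  (A4 OR (A5 AND NOT A5)) OR ((A5 OR A4) AND A5) = min(1, a+b) on (0.70, 0.49) = 1.00
  → value = 1.0000
|0.8684 − 1.0000| = 0.132

0.132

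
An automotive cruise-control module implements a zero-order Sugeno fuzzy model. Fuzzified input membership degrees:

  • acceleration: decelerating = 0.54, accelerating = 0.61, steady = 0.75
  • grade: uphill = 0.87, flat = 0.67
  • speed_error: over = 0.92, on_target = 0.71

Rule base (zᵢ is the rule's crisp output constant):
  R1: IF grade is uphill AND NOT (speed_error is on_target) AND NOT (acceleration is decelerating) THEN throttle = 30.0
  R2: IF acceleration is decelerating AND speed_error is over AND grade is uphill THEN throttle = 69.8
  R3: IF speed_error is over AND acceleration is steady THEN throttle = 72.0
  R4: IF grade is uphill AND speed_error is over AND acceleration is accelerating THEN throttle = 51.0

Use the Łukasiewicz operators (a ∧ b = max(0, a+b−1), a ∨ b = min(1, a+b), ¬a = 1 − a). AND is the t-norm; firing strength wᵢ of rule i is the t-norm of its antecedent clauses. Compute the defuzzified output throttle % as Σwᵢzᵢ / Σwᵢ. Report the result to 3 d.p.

R1 (z=30.0): uphill=0.87, ¬on_target=1−0.71=0.29, ¬decelerating=1−0.54=0.46; AND[max(0, a+b−1)] → w = 0.00
R2 (z=69.8): decelerating=0.54, over=0.92, uphill=0.87; AND[max(0, a+b−1)] → w = 0.33
R3 (z=72.0): over=0.92, steady=0.75; AND[max(0, a+b−1)] → w = 0.67
R4 (z=51.0): uphill=0.87, over=0.92, accelerating=0.61; AND[max(0, a+b−1)] → w = 0.40
Weighted average = (0.00·30.0 + 0.33·69.8 + 0.67·72.0 + 0.40·51.0) / (0.00 + 0.33 + 0.67 + 0.40)
  = 91.6740 / 1.4000 = 65.481

65.481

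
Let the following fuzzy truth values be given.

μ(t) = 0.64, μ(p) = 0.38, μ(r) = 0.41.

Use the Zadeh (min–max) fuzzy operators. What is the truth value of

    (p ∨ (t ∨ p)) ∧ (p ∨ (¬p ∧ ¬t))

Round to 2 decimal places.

t ∨ p = max(a, b) on (0.64, 0.38) = 0.64
p ∨ (t ∨ p) = max(a, b) on (0.38, 0.64) = 0.64
¬p = 1 − 0.38 = 0.62
¬t = 1 − 0.64 = 0.36
¬p ∧ ¬t = min(a, b) on (0.62, 0.36) = 0.36
p ∨ (¬p ∧ ¬t) = max(a, b) on (0.38, 0.36) = 0.38
(p ∨ (t ∨ p)) ∧ (p ∨ (¬p ∧ ¬t)) = min(a, b) on (0.64, 0.38) = 0.38

0.38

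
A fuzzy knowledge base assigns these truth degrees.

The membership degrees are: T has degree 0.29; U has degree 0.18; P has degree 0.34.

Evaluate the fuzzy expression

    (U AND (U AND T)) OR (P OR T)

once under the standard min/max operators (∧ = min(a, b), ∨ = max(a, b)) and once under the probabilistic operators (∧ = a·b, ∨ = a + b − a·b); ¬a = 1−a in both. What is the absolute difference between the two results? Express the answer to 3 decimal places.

0.196

Under standard min/max:
  U AND T = min(a, b) on (0.18, 0.29) = 0.18
  U AND (U AND T) = min(a, b) on (0.18, 0.18) = 0.18
  P OR T = max(a, b) on (0.34, 0.29) = 0.34
  (U AND (U AND T)) OR (P OR T) = max(a, b) on (0.18, 0.34) = 0.34
  → value = 0.3400
Under probabilistic:
  U AND T = a·b on (0.1800, 0.2900) = 0.0522
  U AND (U AND T) = a·b on (0.1800, 0.0522) = 0.0094
  P OR T = a + b − a·b on (0.3400, 0.2900) = 0.5314
  (U AND (U AND T)) OR (P OR T) = a + b − a·b on (0.0094, 0.5314) = 0.5358
  → value = 0.5358
|0.3400 − 0.5358| = 0.196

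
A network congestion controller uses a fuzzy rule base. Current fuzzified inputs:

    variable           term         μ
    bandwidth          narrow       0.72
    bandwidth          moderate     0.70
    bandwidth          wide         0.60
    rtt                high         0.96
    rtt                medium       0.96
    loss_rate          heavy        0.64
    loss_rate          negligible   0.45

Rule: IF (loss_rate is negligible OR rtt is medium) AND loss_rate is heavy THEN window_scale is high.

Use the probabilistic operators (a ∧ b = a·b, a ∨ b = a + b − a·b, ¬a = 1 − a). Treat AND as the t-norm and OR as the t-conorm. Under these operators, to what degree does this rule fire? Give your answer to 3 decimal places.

firing strength: (negligible=0.45 OR medium=0.96) = 0.9780; AND[a·b] with heavy=0.64 → w = 0.6259

0.626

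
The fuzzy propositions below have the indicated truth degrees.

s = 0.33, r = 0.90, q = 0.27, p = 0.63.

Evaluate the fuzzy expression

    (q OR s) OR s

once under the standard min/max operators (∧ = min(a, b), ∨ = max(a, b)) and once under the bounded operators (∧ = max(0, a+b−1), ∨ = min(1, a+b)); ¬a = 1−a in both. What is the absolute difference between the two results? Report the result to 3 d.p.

0.600

Under standard min/max:
  q OR s = max(a, b) on (0.27, 0.33) = 0.33
  (q OR s) OR s = max(a, b) on (0.33, 0.33) = 0.33
  → value = 0.3300
Under bounded:
  q OR s = min(1, a+b) on (0.27, 0.33) = 0.60
  (q OR s) OR s = min(1, a+b) on (0.60, 0.33) = 0.93
  → value = 0.9300
|0.3300 − 0.9300| = 0.600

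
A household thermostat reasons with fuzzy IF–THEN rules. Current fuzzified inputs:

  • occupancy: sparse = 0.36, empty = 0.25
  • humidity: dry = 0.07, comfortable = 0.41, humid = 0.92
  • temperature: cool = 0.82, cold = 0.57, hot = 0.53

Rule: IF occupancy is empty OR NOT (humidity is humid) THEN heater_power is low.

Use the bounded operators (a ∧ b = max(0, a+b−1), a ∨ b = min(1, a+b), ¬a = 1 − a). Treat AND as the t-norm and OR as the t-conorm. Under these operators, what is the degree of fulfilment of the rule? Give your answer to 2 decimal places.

firing strength: empty=0.25, ¬humid=1−0.92=0.08; OR[min(1, a+b)] → w = 0.33

0.33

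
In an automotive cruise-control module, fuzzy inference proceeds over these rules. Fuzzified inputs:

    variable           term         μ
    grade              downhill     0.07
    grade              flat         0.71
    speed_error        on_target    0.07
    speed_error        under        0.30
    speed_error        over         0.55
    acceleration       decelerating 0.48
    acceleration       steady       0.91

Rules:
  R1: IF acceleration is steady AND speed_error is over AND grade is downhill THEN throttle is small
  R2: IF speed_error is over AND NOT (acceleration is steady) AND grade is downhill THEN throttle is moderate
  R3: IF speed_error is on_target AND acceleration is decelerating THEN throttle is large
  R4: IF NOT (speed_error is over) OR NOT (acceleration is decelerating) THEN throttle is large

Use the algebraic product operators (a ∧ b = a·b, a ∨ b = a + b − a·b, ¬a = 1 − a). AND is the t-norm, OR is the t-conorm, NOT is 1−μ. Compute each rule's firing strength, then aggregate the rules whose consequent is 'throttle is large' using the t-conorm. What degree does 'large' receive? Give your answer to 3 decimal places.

0.745

R1: steady=0.91, over=0.55, downhill=0.07; AND[a·b] → w = 0.0350
R2: over=0.55, ¬steady=1−0.91=0.09, downhill=0.07; AND[a·b] → w = 0.0035
R3: on_target=0.07, decelerating=0.48; AND[a·b] → w = 0.0336
R4: ¬over=1−0.55=0.45, ¬decelerating=1−0.48=0.52; OR[a + b − a·b] → w = 0.7360
Rules with consequent 'large': {R3, R4} → strengths 0.0336, 0.7360
Aggregate via t-conorm [a + b − a·b]: 0.7449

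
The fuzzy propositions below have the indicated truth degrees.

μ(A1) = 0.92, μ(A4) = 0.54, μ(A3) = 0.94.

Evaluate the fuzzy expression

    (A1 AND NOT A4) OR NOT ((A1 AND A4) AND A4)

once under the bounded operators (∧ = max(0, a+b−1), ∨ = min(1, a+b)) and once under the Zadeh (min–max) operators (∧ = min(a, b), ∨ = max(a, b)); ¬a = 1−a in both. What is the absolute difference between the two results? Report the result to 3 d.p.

0.540

Under bounded:
  NOT A4 = 1 − 0.54 = 0.46
  A1 AND NOT A4 = max(0, a+b−1) on (0.92, 0.46) = 0.38
  A1 AND A4 = max(0, a+b−1) on (0.92, 0.54) = 0.46
  (A1 AND A4) AND A4 = max(0, a+b−1) on (0.46, 0.54) = 0.00
  NOT ((A1 AND A4) AND A4) = 1 − 0.00 = 1.00
  (A1 AND NOT A4) OR NOT ((A1 AND A4) AND A4) = min(1, a+b) on (0.38, 1.00) = 1.00
  → value = 1.0000
Under Zadeh (min–max):
  NOT A4 = 1 − 0.54 = 0.46
  A1 AND NOT A4 = min(a, b) on (0.92, 0.46) = 0.46
  A1 AND A4 = min(a, b) on (0.92, 0.54) = 0.54
  (A1 AND A4) AND A4 = min(a, b) on (0.54, 0.54) = 0.54
  NOT ((A1 AND A4) AND A4) = 1 − 0.54 = 0.46
  (A1 AND NOT A4) OR NOT ((A1 AND A4) AND A4) = max(a, b) on (0.46, 0.46) = 0.46
  → value = 0.4600
|1.0000 − 0.4600| = 0.540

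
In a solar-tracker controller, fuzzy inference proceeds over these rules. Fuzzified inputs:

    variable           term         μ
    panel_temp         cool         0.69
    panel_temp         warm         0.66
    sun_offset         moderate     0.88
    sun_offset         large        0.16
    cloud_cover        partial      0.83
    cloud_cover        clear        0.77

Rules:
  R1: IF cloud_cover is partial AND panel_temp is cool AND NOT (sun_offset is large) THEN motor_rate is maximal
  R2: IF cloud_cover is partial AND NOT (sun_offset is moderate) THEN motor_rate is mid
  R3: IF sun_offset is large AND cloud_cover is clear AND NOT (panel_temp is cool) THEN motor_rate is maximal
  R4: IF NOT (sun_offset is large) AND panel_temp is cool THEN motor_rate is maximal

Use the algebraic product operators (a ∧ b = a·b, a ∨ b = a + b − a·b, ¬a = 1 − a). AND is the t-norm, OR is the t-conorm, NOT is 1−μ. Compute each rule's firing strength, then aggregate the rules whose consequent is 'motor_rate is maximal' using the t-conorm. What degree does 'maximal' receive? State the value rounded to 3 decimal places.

0.790

R1: partial=0.83, cool=0.69, ¬large=1−0.16=0.84; AND[a·b] → w = 0.4811
R2: partial=0.83, ¬moderate=1−0.88=0.12; AND[a·b] → w = 0.0996
R3: large=0.16, clear=0.77, ¬cool=1−0.69=0.31; AND[a·b] → w = 0.0382
R4: ¬large=1−0.16=0.84, cool=0.69; AND[a·b] → w = 0.5796
Rules with consequent 'maximal': {R1, R3, R4} → strengths 0.4811, 0.0382, 0.5796
Aggregate via t-conorm [a + b − a·b]: 0.7902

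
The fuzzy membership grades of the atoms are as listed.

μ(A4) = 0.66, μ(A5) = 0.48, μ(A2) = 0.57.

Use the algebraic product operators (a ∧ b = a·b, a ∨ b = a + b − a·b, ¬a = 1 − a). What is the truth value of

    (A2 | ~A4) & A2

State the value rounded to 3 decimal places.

~A4 = 1 − 0.6600 = 0.3400
A2 | ~A4 = a + b − a·b on (0.5700, 0.3400) = 0.7162
(A2 | ~A4) & A2 = a·b on (0.7162, 0.5700) = 0.4082

0.408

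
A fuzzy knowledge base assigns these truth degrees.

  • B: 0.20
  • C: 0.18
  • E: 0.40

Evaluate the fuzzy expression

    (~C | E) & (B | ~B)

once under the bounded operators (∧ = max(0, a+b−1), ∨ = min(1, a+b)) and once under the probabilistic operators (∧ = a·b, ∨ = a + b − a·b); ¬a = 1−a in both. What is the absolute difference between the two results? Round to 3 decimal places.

0.251

Under bounded:
  ~C = 1 − 0.18 = 0.82
  ~C | E = min(1, a+b) on (0.82, 0.40) = 1.00
  ~B = 1 − 0.20 = 0.80
  B | ~B = min(1, a+b) on (0.20, 0.80) = 1.00
  (~C | E) & (B | ~B) = max(0, a+b−1) on (1.00, 1.00) = 1.00
  → value = 1.0000
Under probabilistic:
  ~C = 1 − 0.1800 = 0.8200
  ~C | E = a + b − a·b on (0.8200, 0.4000) = 0.8920
  ~B = 1 − 0.2000 = 0.8000
  B | ~B = a + b − a·b on (0.2000, 0.8000) = 0.8400
  (~C | E) & (B | ~B) = a·b on (0.8920, 0.8400) = 0.7493
  → value = 0.7493
|1.0000 − 0.7493| = 0.251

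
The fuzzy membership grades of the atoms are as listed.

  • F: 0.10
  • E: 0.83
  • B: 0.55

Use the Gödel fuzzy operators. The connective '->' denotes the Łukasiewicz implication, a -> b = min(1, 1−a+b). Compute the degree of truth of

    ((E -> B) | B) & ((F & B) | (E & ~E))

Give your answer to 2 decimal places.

0.17

E -> B  [Łukasiewicz: min(1, 1−a+b)] with a=0.83, b=0.55 → 0.72
(E -> B) | B = max(a, b) on (0.72, 0.55) = 0.72
F & B = min(a, b) on (0.10, 0.55) = 0.10
~E = 1 − 0.83 = 0.17
E & ~E = min(a, b) on (0.83, 0.17) = 0.17
(F & B) | (E & ~E) = max(a, b) on (0.10, 0.17) = 0.17
((E -> B) | B) & ((F & B) | (E & ~E)) = min(a, b) on (0.72, 0.17) = 0.17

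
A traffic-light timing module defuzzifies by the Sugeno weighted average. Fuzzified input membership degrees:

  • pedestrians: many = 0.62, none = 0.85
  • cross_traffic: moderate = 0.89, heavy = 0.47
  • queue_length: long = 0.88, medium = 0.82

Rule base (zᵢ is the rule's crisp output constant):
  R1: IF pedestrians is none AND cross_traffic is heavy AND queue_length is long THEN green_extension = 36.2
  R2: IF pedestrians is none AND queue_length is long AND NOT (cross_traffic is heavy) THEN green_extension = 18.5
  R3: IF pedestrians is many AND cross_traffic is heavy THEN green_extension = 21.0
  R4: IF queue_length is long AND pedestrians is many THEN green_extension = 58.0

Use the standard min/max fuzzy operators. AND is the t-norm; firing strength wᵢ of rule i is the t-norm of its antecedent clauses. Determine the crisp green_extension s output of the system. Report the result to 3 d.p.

R1 (z=36.2): none=0.85, heavy=0.47, long=0.88; AND[min(a, b)] → w = 0.47
R2 (z=18.5): none=0.85, long=0.88, ¬heavy=1−0.47=0.53; AND[min(a, b)] → w = 0.53
R3 (z=21.0): many=0.62, heavy=0.47; AND[min(a, b)] → w = 0.47
R4 (z=58.0): long=0.88, many=0.62; AND[min(a, b)] → w = 0.62
Weighted average = (0.47·36.2 + 0.53·18.5 + 0.47·21.0 + 0.62·58.0) / (0.47 + 0.53 + 0.47 + 0.62)
  = 72.6490 / 2.0900 = 34.760

34.760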